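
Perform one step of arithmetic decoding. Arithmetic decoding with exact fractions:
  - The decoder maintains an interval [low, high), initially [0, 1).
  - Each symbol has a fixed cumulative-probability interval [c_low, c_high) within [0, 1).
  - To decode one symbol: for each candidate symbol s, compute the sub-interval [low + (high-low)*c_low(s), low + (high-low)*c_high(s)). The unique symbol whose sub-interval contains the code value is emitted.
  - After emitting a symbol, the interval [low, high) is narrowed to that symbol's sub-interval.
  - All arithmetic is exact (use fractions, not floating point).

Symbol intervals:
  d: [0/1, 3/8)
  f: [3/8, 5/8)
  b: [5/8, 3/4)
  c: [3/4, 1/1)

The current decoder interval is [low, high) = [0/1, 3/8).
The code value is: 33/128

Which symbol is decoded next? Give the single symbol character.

Interval width = high − low = 3/8 − 0/1 = 3/8
Scaled code = (code − low) / width = (33/128 − 0/1) / 3/8 = 11/16
  d: [0/1, 3/8) 
  f: [3/8, 5/8) 
  b: [5/8, 3/4) ← scaled code falls here ✓
  c: [3/4, 1/1) 

Answer: b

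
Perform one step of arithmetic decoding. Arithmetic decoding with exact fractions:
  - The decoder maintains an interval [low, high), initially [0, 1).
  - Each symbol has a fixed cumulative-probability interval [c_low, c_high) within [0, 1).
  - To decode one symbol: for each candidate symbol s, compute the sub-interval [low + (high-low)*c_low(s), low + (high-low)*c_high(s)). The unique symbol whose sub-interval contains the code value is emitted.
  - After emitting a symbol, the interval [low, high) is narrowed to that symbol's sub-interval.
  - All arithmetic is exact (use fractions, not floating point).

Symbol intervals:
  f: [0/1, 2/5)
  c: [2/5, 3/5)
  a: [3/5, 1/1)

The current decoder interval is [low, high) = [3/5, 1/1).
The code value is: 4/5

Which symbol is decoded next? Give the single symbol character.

Interval width = high − low = 1/1 − 3/5 = 2/5
Scaled code = (code − low) / width = (4/5 − 3/5) / 2/5 = 1/2
  f: [0/1, 2/5) 
  c: [2/5, 3/5) ← scaled code falls here ✓
  a: [3/5, 1/1) 

Answer: c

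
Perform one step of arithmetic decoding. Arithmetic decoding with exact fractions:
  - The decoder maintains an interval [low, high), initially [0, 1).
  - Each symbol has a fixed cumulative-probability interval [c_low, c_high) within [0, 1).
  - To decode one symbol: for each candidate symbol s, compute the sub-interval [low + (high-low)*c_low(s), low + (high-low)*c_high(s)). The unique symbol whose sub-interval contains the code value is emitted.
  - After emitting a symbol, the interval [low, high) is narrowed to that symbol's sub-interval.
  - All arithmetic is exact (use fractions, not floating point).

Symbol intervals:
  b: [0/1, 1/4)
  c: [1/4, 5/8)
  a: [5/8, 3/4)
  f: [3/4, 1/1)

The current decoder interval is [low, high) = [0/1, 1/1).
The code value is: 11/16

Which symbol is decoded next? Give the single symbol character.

Interval width = high − low = 1/1 − 0/1 = 1/1
Scaled code = (code − low) / width = (11/16 − 0/1) / 1/1 = 11/16
  b: [0/1, 1/4) 
  c: [1/4, 5/8) 
  a: [5/8, 3/4) ← scaled code falls here ✓
  f: [3/4, 1/1) 

Answer: a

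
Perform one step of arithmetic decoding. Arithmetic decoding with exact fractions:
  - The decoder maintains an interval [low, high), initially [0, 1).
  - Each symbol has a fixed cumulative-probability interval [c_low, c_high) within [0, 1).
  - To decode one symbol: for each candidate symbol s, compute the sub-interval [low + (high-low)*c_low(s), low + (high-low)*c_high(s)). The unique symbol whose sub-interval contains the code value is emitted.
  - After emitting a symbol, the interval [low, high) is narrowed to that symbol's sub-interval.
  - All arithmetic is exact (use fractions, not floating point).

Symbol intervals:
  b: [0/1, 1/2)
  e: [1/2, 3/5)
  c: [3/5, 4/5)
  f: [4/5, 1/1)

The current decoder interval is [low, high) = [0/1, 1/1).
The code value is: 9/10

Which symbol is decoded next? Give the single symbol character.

Answer: f

Derivation:
Interval width = high − low = 1/1 − 0/1 = 1/1
Scaled code = (code − low) / width = (9/10 − 0/1) / 1/1 = 9/10
  b: [0/1, 1/2) 
  e: [1/2, 3/5) 
  c: [3/5, 4/5) 
  f: [4/5, 1/1) ← scaled code falls here ✓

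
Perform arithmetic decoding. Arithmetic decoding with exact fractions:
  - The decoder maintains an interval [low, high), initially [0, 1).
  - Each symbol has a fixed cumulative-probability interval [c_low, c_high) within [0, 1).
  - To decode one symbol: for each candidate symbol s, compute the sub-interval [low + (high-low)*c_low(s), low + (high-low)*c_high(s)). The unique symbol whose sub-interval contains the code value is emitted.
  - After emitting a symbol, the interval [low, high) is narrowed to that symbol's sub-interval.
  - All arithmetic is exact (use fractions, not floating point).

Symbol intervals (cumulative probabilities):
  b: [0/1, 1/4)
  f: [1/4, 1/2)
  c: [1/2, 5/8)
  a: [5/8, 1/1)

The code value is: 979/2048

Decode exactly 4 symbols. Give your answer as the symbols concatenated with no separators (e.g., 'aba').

Step 1: interval [0/1, 1/1), width = 1/1 - 0/1 = 1/1
  'b': [0/1 + 1/1*0/1, 0/1 + 1/1*1/4) = [0/1, 1/4)
  'f': [0/1 + 1/1*1/4, 0/1 + 1/1*1/2) = [1/4, 1/2) <- contains code 979/2048
  'c': [0/1 + 1/1*1/2, 0/1 + 1/1*5/8) = [1/2, 5/8)
  'a': [0/1 + 1/1*5/8, 0/1 + 1/1*1/1) = [5/8, 1/1)
  emit 'f', narrow to [1/4, 1/2)
Step 2: interval [1/4, 1/2), width = 1/2 - 1/4 = 1/4
  'b': [1/4 + 1/4*0/1, 1/4 + 1/4*1/4) = [1/4, 5/16)
  'f': [1/4 + 1/4*1/4, 1/4 + 1/4*1/2) = [5/16, 3/8)
  'c': [1/4 + 1/4*1/2, 1/4 + 1/4*5/8) = [3/8, 13/32)
  'a': [1/4 + 1/4*5/8, 1/4 + 1/4*1/1) = [13/32, 1/2) <- contains code 979/2048
  emit 'a', narrow to [13/32, 1/2)
Step 3: interval [13/32, 1/2), width = 1/2 - 13/32 = 3/32
  'b': [13/32 + 3/32*0/1, 13/32 + 3/32*1/4) = [13/32, 55/128)
  'f': [13/32 + 3/32*1/4, 13/32 + 3/32*1/2) = [55/128, 29/64)
  'c': [13/32 + 3/32*1/2, 13/32 + 3/32*5/8) = [29/64, 119/256)
  'a': [13/32 + 3/32*5/8, 13/32 + 3/32*1/1) = [119/256, 1/2) <- contains code 979/2048
  emit 'a', narrow to [119/256, 1/2)
Step 4: interval [119/256, 1/2), width = 1/2 - 119/256 = 9/256
  'b': [119/256 + 9/256*0/1, 119/256 + 9/256*1/4) = [119/256, 485/1024)
  'f': [119/256 + 9/256*1/4, 119/256 + 9/256*1/2) = [485/1024, 247/512) <- contains code 979/2048
  'c': [119/256 + 9/256*1/2, 119/256 + 9/256*5/8) = [247/512, 997/2048)
  'a': [119/256 + 9/256*5/8, 119/256 + 9/256*1/1) = [997/2048, 1/2)
  emit 'f', narrow to [485/1024, 247/512)

Answer: faaf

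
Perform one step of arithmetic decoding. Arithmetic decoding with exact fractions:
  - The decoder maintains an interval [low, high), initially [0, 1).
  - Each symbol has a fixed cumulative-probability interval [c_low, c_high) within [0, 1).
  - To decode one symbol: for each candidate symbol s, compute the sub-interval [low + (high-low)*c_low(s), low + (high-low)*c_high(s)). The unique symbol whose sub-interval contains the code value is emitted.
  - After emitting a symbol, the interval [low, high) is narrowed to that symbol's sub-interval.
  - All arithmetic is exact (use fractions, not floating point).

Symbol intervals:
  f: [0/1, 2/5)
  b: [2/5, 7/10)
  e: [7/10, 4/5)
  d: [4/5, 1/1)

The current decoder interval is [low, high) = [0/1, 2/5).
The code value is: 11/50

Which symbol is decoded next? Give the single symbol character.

Answer: b

Derivation:
Interval width = high − low = 2/5 − 0/1 = 2/5
Scaled code = (code − low) / width = (11/50 − 0/1) / 2/5 = 11/20
  f: [0/1, 2/5) 
  b: [2/5, 7/10) ← scaled code falls here ✓
  e: [7/10, 4/5) 
  d: [4/5, 1/1) 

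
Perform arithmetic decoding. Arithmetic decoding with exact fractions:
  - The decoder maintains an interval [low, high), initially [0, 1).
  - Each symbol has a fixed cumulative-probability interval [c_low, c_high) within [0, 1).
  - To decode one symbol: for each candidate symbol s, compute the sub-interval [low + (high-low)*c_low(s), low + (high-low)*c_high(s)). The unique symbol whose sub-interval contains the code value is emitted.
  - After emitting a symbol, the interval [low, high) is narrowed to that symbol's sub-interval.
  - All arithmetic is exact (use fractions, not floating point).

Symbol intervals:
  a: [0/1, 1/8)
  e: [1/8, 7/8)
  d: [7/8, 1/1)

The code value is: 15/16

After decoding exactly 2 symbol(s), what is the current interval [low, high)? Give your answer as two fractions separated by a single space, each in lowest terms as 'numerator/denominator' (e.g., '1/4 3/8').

Answer: 57/64 63/64

Derivation:
Step 1: interval [0/1, 1/1), width = 1/1 - 0/1 = 1/1
  'a': [0/1 + 1/1*0/1, 0/1 + 1/1*1/8) = [0/1, 1/8)
  'e': [0/1 + 1/1*1/8, 0/1 + 1/1*7/8) = [1/8, 7/8)
  'd': [0/1 + 1/1*7/8, 0/1 + 1/1*1/1) = [7/8, 1/1) <- contains code 15/16
  emit 'd', narrow to [7/8, 1/1)
Step 2: interval [7/8, 1/1), width = 1/1 - 7/8 = 1/8
  'a': [7/8 + 1/8*0/1, 7/8 + 1/8*1/8) = [7/8, 57/64)
  'e': [7/8 + 1/8*1/8, 7/8 + 1/8*7/8) = [57/64, 63/64) <- contains code 15/16
  'd': [7/8 + 1/8*7/8, 7/8 + 1/8*1/1) = [63/64, 1/1)
  emit 'e', narrow to [57/64, 63/64)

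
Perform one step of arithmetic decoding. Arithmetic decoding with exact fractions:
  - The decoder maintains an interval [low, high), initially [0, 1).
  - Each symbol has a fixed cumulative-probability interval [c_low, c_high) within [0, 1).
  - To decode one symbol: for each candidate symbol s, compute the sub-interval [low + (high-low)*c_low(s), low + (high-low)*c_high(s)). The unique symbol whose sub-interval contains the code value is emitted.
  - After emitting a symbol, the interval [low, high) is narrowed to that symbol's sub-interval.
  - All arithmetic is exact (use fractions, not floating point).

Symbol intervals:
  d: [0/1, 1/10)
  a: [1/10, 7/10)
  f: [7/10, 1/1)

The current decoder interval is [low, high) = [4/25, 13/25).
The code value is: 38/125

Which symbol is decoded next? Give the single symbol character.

Answer: a

Derivation:
Interval width = high − low = 13/25 − 4/25 = 9/25
Scaled code = (code − low) / width = (38/125 − 4/25) / 9/25 = 2/5
  d: [0/1, 1/10) 
  a: [1/10, 7/10) ← scaled code falls here ✓
  f: [7/10, 1/1) 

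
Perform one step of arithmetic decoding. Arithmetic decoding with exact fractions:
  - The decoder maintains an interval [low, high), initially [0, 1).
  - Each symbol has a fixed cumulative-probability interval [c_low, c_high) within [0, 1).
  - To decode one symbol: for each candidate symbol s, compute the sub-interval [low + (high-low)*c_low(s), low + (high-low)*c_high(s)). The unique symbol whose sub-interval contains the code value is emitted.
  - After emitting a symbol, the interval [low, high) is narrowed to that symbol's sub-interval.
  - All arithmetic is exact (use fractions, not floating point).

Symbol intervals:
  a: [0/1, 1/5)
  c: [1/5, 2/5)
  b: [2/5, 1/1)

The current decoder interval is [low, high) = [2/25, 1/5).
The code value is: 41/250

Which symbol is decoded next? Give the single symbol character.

Interval width = high − low = 1/5 − 2/25 = 3/25
Scaled code = (code − low) / width = (41/250 − 2/25) / 3/25 = 7/10
  a: [0/1, 1/5) 
  c: [1/5, 2/5) 
  b: [2/5, 1/1) ← scaled code falls here ✓

Answer: b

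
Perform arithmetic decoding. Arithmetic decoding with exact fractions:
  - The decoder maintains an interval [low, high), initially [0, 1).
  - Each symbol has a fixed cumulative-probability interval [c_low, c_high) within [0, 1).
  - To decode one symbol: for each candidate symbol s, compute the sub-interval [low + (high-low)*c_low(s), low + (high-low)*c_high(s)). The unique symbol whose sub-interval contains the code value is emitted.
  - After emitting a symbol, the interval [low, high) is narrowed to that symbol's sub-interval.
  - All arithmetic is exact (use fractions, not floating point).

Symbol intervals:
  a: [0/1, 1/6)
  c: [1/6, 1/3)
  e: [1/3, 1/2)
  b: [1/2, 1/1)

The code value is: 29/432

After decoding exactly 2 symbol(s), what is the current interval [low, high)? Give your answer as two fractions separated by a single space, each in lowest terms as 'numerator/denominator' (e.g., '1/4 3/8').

Answer: 1/18 1/12

Derivation:
Step 1: interval [0/1, 1/1), width = 1/1 - 0/1 = 1/1
  'a': [0/1 + 1/1*0/1, 0/1 + 1/1*1/6) = [0/1, 1/6) <- contains code 29/432
  'c': [0/1 + 1/1*1/6, 0/1 + 1/1*1/3) = [1/6, 1/3)
  'e': [0/1 + 1/1*1/3, 0/1 + 1/1*1/2) = [1/3, 1/2)
  'b': [0/1 + 1/1*1/2, 0/1 + 1/1*1/1) = [1/2, 1/1)
  emit 'a', narrow to [0/1, 1/6)
Step 2: interval [0/1, 1/6), width = 1/6 - 0/1 = 1/6
  'a': [0/1 + 1/6*0/1, 0/1 + 1/6*1/6) = [0/1, 1/36)
  'c': [0/1 + 1/6*1/6, 0/1 + 1/6*1/3) = [1/36, 1/18)
  'e': [0/1 + 1/6*1/3, 0/1 + 1/6*1/2) = [1/18, 1/12) <- contains code 29/432
  'b': [0/1 + 1/6*1/2, 0/1 + 1/6*1/1) = [1/12, 1/6)
  emit 'e', narrow to [1/18, 1/12)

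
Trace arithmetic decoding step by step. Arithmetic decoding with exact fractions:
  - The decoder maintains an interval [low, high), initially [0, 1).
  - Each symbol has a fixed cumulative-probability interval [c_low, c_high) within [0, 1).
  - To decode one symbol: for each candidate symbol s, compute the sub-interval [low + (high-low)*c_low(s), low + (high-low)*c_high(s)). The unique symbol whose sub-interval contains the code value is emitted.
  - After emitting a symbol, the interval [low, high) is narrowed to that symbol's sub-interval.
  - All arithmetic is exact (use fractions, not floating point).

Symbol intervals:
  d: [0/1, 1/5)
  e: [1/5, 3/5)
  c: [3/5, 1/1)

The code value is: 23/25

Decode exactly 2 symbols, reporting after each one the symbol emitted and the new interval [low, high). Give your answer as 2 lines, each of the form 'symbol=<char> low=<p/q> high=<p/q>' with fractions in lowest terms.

Answer: symbol=c low=3/5 high=1/1
symbol=c low=21/25 high=1/1

Derivation:
Step 1: interval [0/1, 1/1), width = 1/1 - 0/1 = 1/1
  'd': [0/1 + 1/1*0/1, 0/1 + 1/1*1/5) = [0/1, 1/5)
  'e': [0/1 + 1/1*1/5, 0/1 + 1/1*3/5) = [1/5, 3/5)
  'c': [0/1 + 1/1*3/5, 0/1 + 1/1*1/1) = [3/5, 1/1) <- contains code 23/25
  emit 'c', narrow to [3/5, 1/1)
Step 2: interval [3/5, 1/1), width = 1/1 - 3/5 = 2/5
  'd': [3/5 + 2/5*0/1, 3/5 + 2/5*1/5) = [3/5, 17/25)
  'e': [3/5 + 2/5*1/5, 3/5 + 2/5*3/5) = [17/25, 21/25)
  'c': [3/5 + 2/5*3/5, 3/5 + 2/5*1/1) = [21/25, 1/1) <- contains code 23/25
  emit 'c', narrow to [21/25, 1/1)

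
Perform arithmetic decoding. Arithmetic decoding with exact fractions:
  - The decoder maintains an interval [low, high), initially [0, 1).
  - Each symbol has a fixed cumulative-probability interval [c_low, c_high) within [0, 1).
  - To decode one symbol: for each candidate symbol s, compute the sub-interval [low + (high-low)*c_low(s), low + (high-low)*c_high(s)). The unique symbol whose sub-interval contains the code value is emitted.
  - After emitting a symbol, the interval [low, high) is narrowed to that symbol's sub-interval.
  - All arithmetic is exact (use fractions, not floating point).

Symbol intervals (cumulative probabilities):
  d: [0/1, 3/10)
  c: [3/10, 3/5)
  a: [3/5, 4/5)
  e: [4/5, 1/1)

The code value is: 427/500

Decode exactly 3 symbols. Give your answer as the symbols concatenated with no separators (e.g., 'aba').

Answer: ede

Derivation:
Step 1: interval [0/1, 1/1), width = 1/1 - 0/1 = 1/1
  'd': [0/1 + 1/1*0/1, 0/1 + 1/1*3/10) = [0/1, 3/10)
  'c': [0/1 + 1/1*3/10, 0/1 + 1/1*3/5) = [3/10, 3/5)
  'a': [0/1 + 1/1*3/5, 0/1 + 1/1*4/5) = [3/5, 4/5)
  'e': [0/1 + 1/1*4/5, 0/1 + 1/1*1/1) = [4/5, 1/1) <- contains code 427/500
  emit 'e', narrow to [4/5, 1/1)
Step 2: interval [4/5, 1/1), width = 1/1 - 4/5 = 1/5
  'd': [4/5 + 1/5*0/1, 4/5 + 1/5*3/10) = [4/5, 43/50) <- contains code 427/500
  'c': [4/5 + 1/5*3/10, 4/5 + 1/5*3/5) = [43/50, 23/25)
  'a': [4/5 + 1/5*3/5, 4/5 + 1/5*4/5) = [23/25, 24/25)
  'e': [4/5 + 1/5*4/5, 4/5 + 1/5*1/1) = [24/25, 1/1)
  emit 'd', narrow to [4/5, 43/50)
Step 3: interval [4/5, 43/50), width = 43/50 - 4/5 = 3/50
  'd': [4/5 + 3/50*0/1, 4/5 + 3/50*3/10) = [4/5, 409/500)
  'c': [4/5 + 3/50*3/10, 4/5 + 3/50*3/5) = [409/500, 209/250)
  'a': [4/5 + 3/50*3/5, 4/5 + 3/50*4/5) = [209/250, 106/125)
  'e': [4/5 + 3/50*4/5, 4/5 + 3/50*1/1) = [106/125, 43/50) <- contains code 427/500
  emit 'e', narrow to [106/125, 43/50)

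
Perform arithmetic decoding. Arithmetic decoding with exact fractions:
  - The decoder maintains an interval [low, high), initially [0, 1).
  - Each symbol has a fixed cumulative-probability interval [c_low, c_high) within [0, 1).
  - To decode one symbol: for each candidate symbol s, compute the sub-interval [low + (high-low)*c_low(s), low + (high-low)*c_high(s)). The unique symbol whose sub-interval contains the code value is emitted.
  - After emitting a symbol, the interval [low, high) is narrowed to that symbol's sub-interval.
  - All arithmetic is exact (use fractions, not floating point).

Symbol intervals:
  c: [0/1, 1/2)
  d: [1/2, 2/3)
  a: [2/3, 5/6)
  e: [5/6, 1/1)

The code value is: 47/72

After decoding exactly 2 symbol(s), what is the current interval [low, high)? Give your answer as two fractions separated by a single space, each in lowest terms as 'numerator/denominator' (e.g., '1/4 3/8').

Answer: 23/36 2/3

Derivation:
Step 1: interval [0/1, 1/1), width = 1/1 - 0/1 = 1/1
  'c': [0/1 + 1/1*0/1, 0/1 + 1/1*1/2) = [0/1, 1/2)
  'd': [0/1 + 1/1*1/2, 0/1 + 1/1*2/3) = [1/2, 2/3) <- contains code 47/72
  'a': [0/1 + 1/1*2/3, 0/1 + 1/1*5/6) = [2/3, 5/6)
  'e': [0/1 + 1/1*5/6, 0/1 + 1/1*1/1) = [5/6, 1/1)
  emit 'd', narrow to [1/2, 2/3)
Step 2: interval [1/2, 2/3), width = 2/3 - 1/2 = 1/6
  'c': [1/2 + 1/6*0/1, 1/2 + 1/6*1/2) = [1/2, 7/12)
  'd': [1/2 + 1/6*1/2, 1/2 + 1/6*2/3) = [7/12, 11/18)
  'a': [1/2 + 1/6*2/3, 1/2 + 1/6*5/6) = [11/18, 23/36)
  'e': [1/2 + 1/6*5/6, 1/2 + 1/6*1/1) = [23/36, 2/3) <- contains code 47/72
  emit 'e', narrow to [23/36, 2/3)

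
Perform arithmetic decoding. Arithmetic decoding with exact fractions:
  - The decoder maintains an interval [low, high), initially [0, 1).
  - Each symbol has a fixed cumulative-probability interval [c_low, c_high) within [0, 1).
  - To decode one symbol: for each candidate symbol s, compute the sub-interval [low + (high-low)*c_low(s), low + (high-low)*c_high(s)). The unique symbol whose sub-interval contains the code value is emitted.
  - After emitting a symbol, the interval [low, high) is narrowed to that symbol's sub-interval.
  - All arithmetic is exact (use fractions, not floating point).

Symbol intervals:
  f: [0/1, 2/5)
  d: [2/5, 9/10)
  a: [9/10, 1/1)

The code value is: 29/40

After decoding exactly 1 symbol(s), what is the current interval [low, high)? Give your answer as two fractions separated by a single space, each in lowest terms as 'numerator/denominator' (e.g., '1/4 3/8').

Step 1: interval [0/1, 1/1), width = 1/1 - 0/1 = 1/1
  'f': [0/1 + 1/1*0/1, 0/1 + 1/1*2/5) = [0/1, 2/5)
  'd': [0/1 + 1/1*2/5, 0/1 + 1/1*9/10) = [2/5, 9/10) <- contains code 29/40
  'a': [0/1 + 1/1*9/10, 0/1 + 1/1*1/1) = [9/10, 1/1)
  emit 'd', narrow to [2/5, 9/10)

Answer: 2/5 9/10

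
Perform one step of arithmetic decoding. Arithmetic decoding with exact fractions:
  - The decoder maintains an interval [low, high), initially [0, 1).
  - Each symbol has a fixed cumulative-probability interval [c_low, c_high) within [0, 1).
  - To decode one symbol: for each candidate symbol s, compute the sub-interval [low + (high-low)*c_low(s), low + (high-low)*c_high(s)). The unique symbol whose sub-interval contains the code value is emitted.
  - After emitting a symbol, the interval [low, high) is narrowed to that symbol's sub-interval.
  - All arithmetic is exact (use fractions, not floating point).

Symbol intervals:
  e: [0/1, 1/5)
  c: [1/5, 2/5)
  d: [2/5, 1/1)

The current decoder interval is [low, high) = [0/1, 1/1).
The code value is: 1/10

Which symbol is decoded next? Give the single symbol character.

Interval width = high − low = 1/1 − 0/1 = 1/1
Scaled code = (code − low) / width = (1/10 − 0/1) / 1/1 = 1/10
  e: [0/1, 1/5) ← scaled code falls here ✓
  c: [1/5, 2/5) 
  d: [2/5, 1/1) 

Answer: e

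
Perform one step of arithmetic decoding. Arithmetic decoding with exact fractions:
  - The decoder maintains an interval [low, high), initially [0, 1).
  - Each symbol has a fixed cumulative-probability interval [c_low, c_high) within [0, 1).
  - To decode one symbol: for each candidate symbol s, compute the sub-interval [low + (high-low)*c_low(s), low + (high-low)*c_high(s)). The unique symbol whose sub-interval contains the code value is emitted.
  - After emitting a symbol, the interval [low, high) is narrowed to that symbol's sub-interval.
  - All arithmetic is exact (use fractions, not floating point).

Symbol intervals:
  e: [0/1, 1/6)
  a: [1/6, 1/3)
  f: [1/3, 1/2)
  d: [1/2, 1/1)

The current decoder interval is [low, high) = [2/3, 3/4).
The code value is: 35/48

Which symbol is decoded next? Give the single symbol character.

Answer: d

Derivation:
Interval width = high − low = 3/4 − 2/3 = 1/12
Scaled code = (code − low) / width = (35/48 − 2/3) / 1/12 = 3/4
  e: [0/1, 1/6) 
  a: [1/6, 1/3) 
  f: [1/3, 1/2) 
  d: [1/2, 1/1) ← scaled code falls here ✓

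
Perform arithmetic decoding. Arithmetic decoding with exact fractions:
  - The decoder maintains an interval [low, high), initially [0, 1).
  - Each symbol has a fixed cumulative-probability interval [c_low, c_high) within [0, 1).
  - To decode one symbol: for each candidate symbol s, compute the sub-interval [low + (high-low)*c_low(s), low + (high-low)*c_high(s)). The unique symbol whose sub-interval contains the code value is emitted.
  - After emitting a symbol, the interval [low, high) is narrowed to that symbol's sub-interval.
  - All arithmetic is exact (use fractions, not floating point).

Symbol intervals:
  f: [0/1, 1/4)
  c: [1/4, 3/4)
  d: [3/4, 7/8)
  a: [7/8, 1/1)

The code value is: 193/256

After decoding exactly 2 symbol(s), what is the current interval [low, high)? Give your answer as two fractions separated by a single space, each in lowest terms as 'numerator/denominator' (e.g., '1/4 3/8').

Answer: 3/4 25/32

Derivation:
Step 1: interval [0/1, 1/1), width = 1/1 - 0/1 = 1/1
  'f': [0/1 + 1/1*0/1, 0/1 + 1/1*1/4) = [0/1, 1/4)
  'c': [0/1 + 1/1*1/4, 0/1 + 1/1*3/4) = [1/4, 3/4)
  'd': [0/1 + 1/1*3/4, 0/1 + 1/1*7/8) = [3/4, 7/8) <- contains code 193/256
  'a': [0/1 + 1/1*7/8, 0/1 + 1/1*1/1) = [7/8, 1/1)
  emit 'd', narrow to [3/4, 7/8)
Step 2: interval [3/4, 7/8), width = 7/8 - 3/4 = 1/8
  'f': [3/4 + 1/8*0/1, 3/4 + 1/8*1/4) = [3/4, 25/32) <- contains code 193/256
  'c': [3/4 + 1/8*1/4, 3/4 + 1/8*3/4) = [25/32, 27/32)
  'd': [3/4 + 1/8*3/4, 3/4 + 1/8*7/8) = [27/32, 55/64)
  'a': [3/4 + 1/8*7/8, 3/4 + 1/8*1/1) = [55/64, 7/8)
  emit 'f', narrow to [3/4, 25/32)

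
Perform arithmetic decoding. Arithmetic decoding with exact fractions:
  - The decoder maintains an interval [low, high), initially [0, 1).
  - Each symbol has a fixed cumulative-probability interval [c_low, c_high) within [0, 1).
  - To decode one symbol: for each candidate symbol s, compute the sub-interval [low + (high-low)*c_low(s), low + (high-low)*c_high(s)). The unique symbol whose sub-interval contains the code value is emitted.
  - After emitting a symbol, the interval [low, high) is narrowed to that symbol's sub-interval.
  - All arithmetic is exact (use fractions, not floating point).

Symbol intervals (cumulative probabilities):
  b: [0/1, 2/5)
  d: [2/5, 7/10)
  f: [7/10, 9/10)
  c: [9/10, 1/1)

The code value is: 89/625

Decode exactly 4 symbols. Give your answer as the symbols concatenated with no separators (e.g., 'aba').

Step 1: interval [0/1, 1/1), width = 1/1 - 0/1 = 1/1
  'b': [0/1 + 1/1*0/1, 0/1 + 1/1*2/5) = [0/1, 2/5) <- contains code 89/625
  'd': [0/1 + 1/1*2/5, 0/1 + 1/1*7/10) = [2/5, 7/10)
  'f': [0/1 + 1/1*7/10, 0/1 + 1/1*9/10) = [7/10, 9/10)
  'c': [0/1 + 1/1*9/10, 0/1 + 1/1*1/1) = [9/10, 1/1)
  emit 'b', narrow to [0/1, 2/5)
Step 2: interval [0/1, 2/5), width = 2/5 - 0/1 = 2/5
  'b': [0/1 + 2/5*0/1, 0/1 + 2/5*2/5) = [0/1, 4/25) <- contains code 89/625
  'd': [0/1 + 2/5*2/5, 0/1 + 2/5*7/10) = [4/25, 7/25)
  'f': [0/1 + 2/5*7/10, 0/1 + 2/5*9/10) = [7/25, 9/25)
  'c': [0/1 + 2/5*9/10, 0/1 + 2/5*1/1) = [9/25, 2/5)
  emit 'b', narrow to [0/1, 4/25)
Step 3: interval [0/1, 4/25), width = 4/25 - 0/1 = 4/25
  'b': [0/1 + 4/25*0/1, 0/1 + 4/25*2/5) = [0/1, 8/125)
  'd': [0/1 + 4/25*2/5, 0/1 + 4/25*7/10) = [8/125, 14/125)
  'f': [0/1 + 4/25*7/10, 0/1 + 4/25*9/10) = [14/125, 18/125) <- contains code 89/625
  'c': [0/1 + 4/25*9/10, 0/1 + 4/25*1/1) = [18/125, 4/25)
  emit 'f', narrow to [14/125, 18/125)
Step 4: interval [14/125, 18/125), width = 18/125 - 14/125 = 4/125
  'b': [14/125 + 4/125*0/1, 14/125 + 4/125*2/5) = [14/125, 78/625)
  'd': [14/125 + 4/125*2/5, 14/125 + 4/125*7/10) = [78/625, 84/625)
  'f': [14/125 + 4/125*7/10, 14/125 + 4/125*9/10) = [84/625, 88/625)
  'c': [14/125 + 4/125*9/10, 14/125 + 4/125*1/1) = [88/625, 18/125) <- contains code 89/625
  emit 'c', narrow to [88/625, 18/125)

Answer: bbfc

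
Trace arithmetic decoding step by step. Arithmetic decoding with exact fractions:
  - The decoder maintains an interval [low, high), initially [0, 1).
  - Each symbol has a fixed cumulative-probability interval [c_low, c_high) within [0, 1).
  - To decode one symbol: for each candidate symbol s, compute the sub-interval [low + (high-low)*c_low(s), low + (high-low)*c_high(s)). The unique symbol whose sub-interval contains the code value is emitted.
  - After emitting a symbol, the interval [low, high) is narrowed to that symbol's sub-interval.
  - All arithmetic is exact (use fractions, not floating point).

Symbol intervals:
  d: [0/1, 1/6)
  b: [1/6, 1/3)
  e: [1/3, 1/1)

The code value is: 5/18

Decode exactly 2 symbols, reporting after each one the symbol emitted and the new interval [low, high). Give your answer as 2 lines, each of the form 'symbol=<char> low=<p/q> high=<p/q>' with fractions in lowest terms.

Answer: symbol=b low=1/6 high=1/3
symbol=e low=2/9 high=1/3

Derivation:
Step 1: interval [0/1, 1/1), width = 1/1 - 0/1 = 1/1
  'd': [0/1 + 1/1*0/1, 0/1 + 1/1*1/6) = [0/1, 1/6)
  'b': [0/1 + 1/1*1/6, 0/1 + 1/1*1/3) = [1/6, 1/3) <- contains code 5/18
  'e': [0/1 + 1/1*1/3, 0/1 + 1/1*1/1) = [1/3, 1/1)
  emit 'b', narrow to [1/6, 1/3)
Step 2: interval [1/6, 1/3), width = 1/3 - 1/6 = 1/6
  'd': [1/6 + 1/6*0/1, 1/6 + 1/6*1/6) = [1/6, 7/36)
  'b': [1/6 + 1/6*1/6, 1/6 + 1/6*1/3) = [7/36, 2/9)
  'e': [1/6 + 1/6*1/3, 1/6 + 1/6*1/1) = [2/9, 1/3) <- contains code 5/18
  emit 'e', narrow to [2/9, 1/3)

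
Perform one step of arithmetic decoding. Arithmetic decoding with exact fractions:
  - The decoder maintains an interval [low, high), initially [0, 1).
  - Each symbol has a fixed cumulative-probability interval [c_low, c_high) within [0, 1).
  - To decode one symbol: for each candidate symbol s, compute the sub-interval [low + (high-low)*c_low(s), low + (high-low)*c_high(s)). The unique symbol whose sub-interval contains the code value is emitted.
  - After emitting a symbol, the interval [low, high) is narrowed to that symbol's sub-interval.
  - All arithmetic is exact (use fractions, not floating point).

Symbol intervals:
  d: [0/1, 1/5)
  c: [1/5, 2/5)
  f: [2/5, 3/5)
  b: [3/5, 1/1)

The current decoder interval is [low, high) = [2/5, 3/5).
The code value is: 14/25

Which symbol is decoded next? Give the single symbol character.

Answer: b

Derivation:
Interval width = high − low = 3/5 − 2/5 = 1/5
Scaled code = (code − low) / width = (14/25 − 2/5) / 1/5 = 4/5
  d: [0/1, 1/5) 
  c: [1/5, 2/5) 
  f: [2/5, 3/5) 
  b: [3/5, 1/1) ← scaled code falls here ✓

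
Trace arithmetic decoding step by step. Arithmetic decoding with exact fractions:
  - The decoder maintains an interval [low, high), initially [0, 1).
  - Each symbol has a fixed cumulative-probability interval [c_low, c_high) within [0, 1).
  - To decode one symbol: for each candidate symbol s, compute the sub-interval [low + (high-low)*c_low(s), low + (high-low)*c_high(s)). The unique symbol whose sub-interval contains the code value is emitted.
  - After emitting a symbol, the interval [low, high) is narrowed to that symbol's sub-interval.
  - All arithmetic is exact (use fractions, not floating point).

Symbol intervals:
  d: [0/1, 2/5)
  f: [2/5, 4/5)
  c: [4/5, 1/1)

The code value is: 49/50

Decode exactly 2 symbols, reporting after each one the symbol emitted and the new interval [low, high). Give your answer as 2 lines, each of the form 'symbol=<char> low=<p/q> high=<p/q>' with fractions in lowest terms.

Answer: symbol=c low=4/5 high=1/1
symbol=c low=24/25 high=1/1

Derivation:
Step 1: interval [0/1, 1/1), width = 1/1 - 0/1 = 1/1
  'd': [0/1 + 1/1*0/1, 0/1 + 1/1*2/5) = [0/1, 2/5)
  'f': [0/1 + 1/1*2/5, 0/1 + 1/1*4/5) = [2/5, 4/5)
  'c': [0/1 + 1/1*4/5, 0/1 + 1/1*1/1) = [4/5, 1/1) <- contains code 49/50
  emit 'c', narrow to [4/5, 1/1)
Step 2: interval [4/5, 1/1), width = 1/1 - 4/5 = 1/5
  'd': [4/5 + 1/5*0/1, 4/5 + 1/5*2/5) = [4/5, 22/25)
  'f': [4/5 + 1/5*2/5, 4/5 + 1/5*4/5) = [22/25, 24/25)
  'c': [4/5 + 1/5*4/5, 4/5 + 1/5*1/1) = [24/25, 1/1) <- contains code 49/50
  emit 'c', narrow to [24/25, 1/1)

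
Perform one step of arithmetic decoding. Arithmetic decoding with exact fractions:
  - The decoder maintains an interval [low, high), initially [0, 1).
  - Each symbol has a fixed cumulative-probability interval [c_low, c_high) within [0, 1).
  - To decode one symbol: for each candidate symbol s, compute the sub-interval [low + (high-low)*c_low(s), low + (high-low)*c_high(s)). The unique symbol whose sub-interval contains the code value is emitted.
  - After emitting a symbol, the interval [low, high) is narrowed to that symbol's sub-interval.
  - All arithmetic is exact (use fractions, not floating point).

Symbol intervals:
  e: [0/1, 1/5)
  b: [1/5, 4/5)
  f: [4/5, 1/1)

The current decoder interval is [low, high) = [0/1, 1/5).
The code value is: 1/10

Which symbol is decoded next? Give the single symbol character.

Interval width = high − low = 1/5 − 0/1 = 1/5
Scaled code = (code − low) / width = (1/10 − 0/1) / 1/5 = 1/2
  e: [0/1, 1/5) 
  b: [1/5, 4/5) ← scaled code falls here ✓
  f: [4/5, 1/1) 

Answer: b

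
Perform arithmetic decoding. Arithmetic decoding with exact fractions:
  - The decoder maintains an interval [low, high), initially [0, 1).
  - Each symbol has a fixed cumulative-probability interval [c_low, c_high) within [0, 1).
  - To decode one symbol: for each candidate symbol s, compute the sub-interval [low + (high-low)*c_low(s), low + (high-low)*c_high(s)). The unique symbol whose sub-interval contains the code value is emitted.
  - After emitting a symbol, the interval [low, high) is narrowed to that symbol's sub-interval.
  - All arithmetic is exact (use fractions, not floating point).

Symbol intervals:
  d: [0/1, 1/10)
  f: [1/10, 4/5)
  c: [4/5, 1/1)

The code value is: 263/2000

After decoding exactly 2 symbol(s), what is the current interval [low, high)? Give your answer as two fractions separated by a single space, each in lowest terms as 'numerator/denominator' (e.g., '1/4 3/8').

Step 1: interval [0/1, 1/1), width = 1/1 - 0/1 = 1/1
  'd': [0/1 + 1/1*0/1, 0/1 + 1/1*1/10) = [0/1, 1/10)
  'f': [0/1 + 1/1*1/10, 0/1 + 1/1*4/5) = [1/10, 4/5) <- contains code 263/2000
  'c': [0/1 + 1/1*4/5, 0/1 + 1/1*1/1) = [4/5, 1/1)
  emit 'f', narrow to [1/10, 4/5)
Step 2: interval [1/10, 4/5), width = 4/5 - 1/10 = 7/10
  'd': [1/10 + 7/10*0/1, 1/10 + 7/10*1/10) = [1/10, 17/100) <- contains code 263/2000
  'f': [1/10 + 7/10*1/10, 1/10 + 7/10*4/5) = [17/100, 33/50)
  'c': [1/10 + 7/10*4/5, 1/10 + 7/10*1/1) = [33/50, 4/5)
  emit 'd', narrow to [1/10, 17/100)

Answer: 1/10 17/100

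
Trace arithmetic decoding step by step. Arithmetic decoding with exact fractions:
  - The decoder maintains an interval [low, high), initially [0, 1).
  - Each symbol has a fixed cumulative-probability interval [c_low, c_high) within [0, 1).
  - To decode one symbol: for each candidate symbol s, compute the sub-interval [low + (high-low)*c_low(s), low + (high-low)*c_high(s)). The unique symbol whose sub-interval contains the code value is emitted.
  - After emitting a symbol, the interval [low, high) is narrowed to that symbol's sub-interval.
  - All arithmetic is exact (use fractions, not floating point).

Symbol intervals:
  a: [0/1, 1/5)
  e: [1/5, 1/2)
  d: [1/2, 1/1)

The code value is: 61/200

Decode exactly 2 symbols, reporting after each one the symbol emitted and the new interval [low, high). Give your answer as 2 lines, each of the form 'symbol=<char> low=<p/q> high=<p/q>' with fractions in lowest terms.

Answer: symbol=e low=1/5 high=1/2
symbol=e low=13/50 high=7/20

Derivation:
Step 1: interval [0/1, 1/1), width = 1/1 - 0/1 = 1/1
  'a': [0/1 + 1/1*0/1, 0/1 + 1/1*1/5) = [0/1, 1/5)
  'e': [0/1 + 1/1*1/5, 0/1 + 1/1*1/2) = [1/5, 1/2) <- contains code 61/200
  'd': [0/1 + 1/1*1/2, 0/1 + 1/1*1/1) = [1/2, 1/1)
  emit 'e', narrow to [1/5, 1/2)
Step 2: interval [1/5, 1/2), width = 1/2 - 1/5 = 3/10
  'a': [1/5 + 3/10*0/1, 1/5 + 3/10*1/5) = [1/5, 13/50)
  'e': [1/5 + 3/10*1/5, 1/5 + 3/10*1/2) = [13/50, 7/20) <- contains code 61/200
  'd': [1/5 + 3/10*1/2, 1/5 + 3/10*1/1) = [7/20, 1/2)
  emit 'e', narrow to [13/50, 7/20)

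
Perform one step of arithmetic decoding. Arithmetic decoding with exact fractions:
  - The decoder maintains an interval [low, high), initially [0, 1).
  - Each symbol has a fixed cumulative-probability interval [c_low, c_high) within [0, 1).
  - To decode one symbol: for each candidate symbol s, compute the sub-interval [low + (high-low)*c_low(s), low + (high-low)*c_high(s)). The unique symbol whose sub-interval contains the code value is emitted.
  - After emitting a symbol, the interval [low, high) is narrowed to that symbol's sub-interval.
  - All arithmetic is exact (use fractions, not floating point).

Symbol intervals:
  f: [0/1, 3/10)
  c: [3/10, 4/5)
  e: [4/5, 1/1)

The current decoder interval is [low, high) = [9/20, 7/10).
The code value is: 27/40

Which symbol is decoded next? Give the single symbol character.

Answer: e

Derivation:
Interval width = high − low = 7/10 − 9/20 = 1/4
Scaled code = (code − low) / width = (27/40 − 9/20) / 1/4 = 9/10
  f: [0/1, 3/10) 
  c: [3/10, 4/5) 
  e: [4/5, 1/1) ← scaled code falls here ✓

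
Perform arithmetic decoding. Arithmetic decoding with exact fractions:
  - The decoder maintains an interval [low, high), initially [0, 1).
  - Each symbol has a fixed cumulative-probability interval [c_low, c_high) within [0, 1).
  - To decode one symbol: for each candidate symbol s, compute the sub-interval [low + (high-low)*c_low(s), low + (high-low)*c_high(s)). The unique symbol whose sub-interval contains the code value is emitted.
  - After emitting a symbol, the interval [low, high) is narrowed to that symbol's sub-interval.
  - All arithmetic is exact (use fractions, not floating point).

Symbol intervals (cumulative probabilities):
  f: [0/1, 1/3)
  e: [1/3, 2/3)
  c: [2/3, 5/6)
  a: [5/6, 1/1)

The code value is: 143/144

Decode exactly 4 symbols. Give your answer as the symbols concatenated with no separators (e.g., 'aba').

Step 1: interval [0/1, 1/1), width = 1/1 - 0/1 = 1/1
  'f': [0/1 + 1/1*0/1, 0/1 + 1/1*1/3) = [0/1, 1/3)
  'e': [0/1 + 1/1*1/3, 0/1 + 1/1*2/3) = [1/3, 2/3)
  'c': [0/1 + 1/1*2/3, 0/1 + 1/1*5/6) = [2/3, 5/6)
  'a': [0/1 + 1/1*5/6, 0/1 + 1/1*1/1) = [5/6, 1/1) <- contains code 143/144
  emit 'a', narrow to [5/6, 1/1)
Step 2: interval [5/6, 1/1), width = 1/1 - 5/6 = 1/6
  'f': [5/6 + 1/6*0/1, 5/6 + 1/6*1/3) = [5/6, 8/9)
  'e': [5/6 + 1/6*1/3, 5/6 + 1/6*2/3) = [8/9, 17/18)
  'c': [5/6 + 1/6*2/3, 5/6 + 1/6*5/6) = [17/18, 35/36)
  'a': [5/6 + 1/6*5/6, 5/6 + 1/6*1/1) = [35/36, 1/1) <- contains code 143/144
  emit 'a', narrow to [35/36, 1/1)
Step 3: interval [35/36, 1/1), width = 1/1 - 35/36 = 1/36
  'f': [35/36 + 1/36*0/1, 35/36 + 1/36*1/3) = [35/36, 53/54)
  'e': [35/36 + 1/36*1/3, 35/36 + 1/36*2/3) = [53/54, 107/108)
  'c': [35/36 + 1/36*2/3, 35/36 + 1/36*5/6) = [107/108, 215/216) <- contains code 143/144
  'a': [35/36 + 1/36*5/6, 35/36 + 1/36*1/1) = [215/216, 1/1)
  emit 'c', narrow to [107/108, 215/216)
Step 4: interval [107/108, 215/216), width = 215/216 - 107/108 = 1/216
  'f': [107/108 + 1/216*0/1, 107/108 + 1/216*1/3) = [107/108, 643/648)
  'e': [107/108 + 1/216*1/3, 107/108 + 1/216*2/3) = [643/648, 161/162) <- contains code 143/144
  'c': [107/108 + 1/216*2/3, 107/108 + 1/216*5/6) = [161/162, 1289/1296)
  'a': [107/108 + 1/216*5/6, 107/108 + 1/216*1/1) = [1289/1296, 215/216)
  emit 'e', narrow to [643/648, 161/162)

Answer: aace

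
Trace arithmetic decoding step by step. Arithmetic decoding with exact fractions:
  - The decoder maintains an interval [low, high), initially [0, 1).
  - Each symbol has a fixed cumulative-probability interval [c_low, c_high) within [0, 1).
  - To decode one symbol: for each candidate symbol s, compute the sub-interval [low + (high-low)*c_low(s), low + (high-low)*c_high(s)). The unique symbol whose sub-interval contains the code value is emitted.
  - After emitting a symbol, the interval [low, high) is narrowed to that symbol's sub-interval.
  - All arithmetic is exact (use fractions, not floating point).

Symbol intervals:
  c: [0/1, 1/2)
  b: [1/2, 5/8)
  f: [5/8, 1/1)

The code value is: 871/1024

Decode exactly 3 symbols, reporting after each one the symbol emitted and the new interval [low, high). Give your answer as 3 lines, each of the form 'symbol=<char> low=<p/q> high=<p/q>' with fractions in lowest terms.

Step 1: interval [0/1, 1/1), width = 1/1 - 0/1 = 1/1
  'c': [0/1 + 1/1*0/1, 0/1 + 1/1*1/2) = [0/1, 1/2)
  'b': [0/1 + 1/1*1/2, 0/1 + 1/1*5/8) = [1/2, 5/8)
  'f': [0/1 + 1/1*5/8, 0/1 + 1/1*1/1) = [5/8, 1/1) <- contains code 871/1024
  emit 'f', narrow to [5/8, 1/1)
Step 2: interval [5/8, 1/1), width = 1/1 - 5/8 = 3/8
  'c': [5/8 + 3/8*0/1, 5/8 + 3/8*1/2) = [5/8, 13/16)
  'b': [5/8 + 3/8*1/2, 5/8 + 3/8*5/8) = [13/16, 55/64) <- contains code 871/1024
  'f': [5/8 + 3/8*5/8, 5/8 + 3/8*1/1) = [55/64, 1/1)
  emit 'b', narrow to [13/16, 55/64)
Step 3: interval [13/16, 55/64), width = 55/64 - 13/16 = 3/64
  'c': [13/16 + 3/64*0/1, 13/16 + 3/64*1/2) = [13/16, 107/128)
  'b': [13/16 + 3/64*1/2, 13/16 + 3/64*5/8) = [107/128, 431/512)
  'f': [13/16 + 3/64*5/8, 13/16 + 3/64*1/1) = [431/512, 55/64) <- contains code 871/1024
  emit 'f', narrow to [431/512, 55/64)

Answer: symbol=f low=5/8 high=1/1
symbol=b low=13/16 high=55/64
symbol=f low=431/512 high=55/64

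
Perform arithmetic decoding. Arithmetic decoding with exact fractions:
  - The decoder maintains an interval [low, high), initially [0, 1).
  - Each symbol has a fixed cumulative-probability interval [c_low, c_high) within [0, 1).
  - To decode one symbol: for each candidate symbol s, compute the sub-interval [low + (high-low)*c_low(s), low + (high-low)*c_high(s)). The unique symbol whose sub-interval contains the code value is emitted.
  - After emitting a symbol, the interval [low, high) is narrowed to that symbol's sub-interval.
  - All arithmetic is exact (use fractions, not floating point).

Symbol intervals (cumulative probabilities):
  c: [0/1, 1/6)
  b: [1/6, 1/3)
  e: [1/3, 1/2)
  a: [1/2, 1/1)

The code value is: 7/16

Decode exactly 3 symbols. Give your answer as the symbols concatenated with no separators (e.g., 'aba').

Step 1: interval [0/1, 1/1), width = 1/1 - 0/1 = 1/1
  'c': [0/1 + 1/1*0/1, 0/1 + 1/1*1/6) = [0/1, 1/6)
  'b': [0/1 + 1/1*1/6, 0/1 + 1/1*1/3) = [1/6, 1/3)
  'e': [0/1 + 1/1*1/3, 0/1 + 1/1*1/2) = [1/3, 1/2) <- contains code 7/16
  'a': [0/1 + 1/1*1/2, 0/1 + 1/1*1/1) = [1/2, 1/1)
  emit 'e', narrow to [1/3, 1/2)
Step 2: interval [1/3, 1/2), width = 1/2 - 1/3 = 1/6
  'c': [1/3 + 1/6*0/1, 1/3 + 1/6*1/6) = [1/3, 13/36)
  'b': [1/3 + 1/6*1/6, 1/3 + 1/6*1/3) = [13/36, 7/18)
  'e': [1/3 + 1/6*1/3, 1/3 + 1/6*1/2) = [7/18, 5/12)
  'a': [1/3 + 1/6*1/2, 1/3 + 1/6*1/1) = [5/12, 1/2) <- contains code 7/16
  emit 'a', narrow to [5/12, 1/2)
Step 3: interval [5/12, 1/2), width = 1/2 - 5/12 = 1/12
  'c': [5/12 + 1/12*0/1, 5/12 + 1/12*1/6) = [5/12, 31/72)
  'b': [5/12 + 1/12*1/6, 5/12 + 1/12*1/3) = [31/72, 4/9) <- contains code 7/16
  'e': [5/12 + 1/12*1/3, 5/12 + 1/12*1/2) = [4/9, 11/24)
  'a': [5/12 + 1/12*1/2, 5/12 + 1/12*1/1) = [11/24, 1/2)
  emit 'b', narrow to [31/72, 4/9)

Answer: eab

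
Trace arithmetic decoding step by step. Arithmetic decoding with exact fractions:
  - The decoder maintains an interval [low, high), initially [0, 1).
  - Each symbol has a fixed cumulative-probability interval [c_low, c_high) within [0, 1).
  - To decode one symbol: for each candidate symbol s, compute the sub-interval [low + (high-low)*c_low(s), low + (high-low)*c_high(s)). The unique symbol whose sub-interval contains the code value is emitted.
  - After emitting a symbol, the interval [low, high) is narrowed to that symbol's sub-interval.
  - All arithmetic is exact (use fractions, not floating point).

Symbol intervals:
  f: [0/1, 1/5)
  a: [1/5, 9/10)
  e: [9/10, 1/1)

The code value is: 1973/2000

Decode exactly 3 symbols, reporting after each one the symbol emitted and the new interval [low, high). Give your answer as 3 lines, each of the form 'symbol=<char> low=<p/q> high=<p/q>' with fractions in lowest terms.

Answer: symbol=e low=9/10 high=1/1
symbol=a low=23/25 high=99/100
symbol=e low=983/1000 high=99/100

Derivation:
Step 1: interval [0/1, 1/1), width = 1/1 - 0/1 = 1/1
  'f': [0/1 + 1/1*0/1, 0/1 + 1/1*1/5) = [0/1, 1/5)
  'a': [0/1 + 1/1*1/5, 0/1 + 1/1*9/10) = [1/5, 9/10)
  'e': [0/1 + 1/1*9/10, 0/1 + 1/1*1/1) = [9/10, 1/1) <- contains code 1973/2000
  emit 'e', narrow to [9/10, 1/1)
Step 2: interval [9/10, 1/1), width = 1/1 - 9/10 = 1/10
  'f': [9/10 + 1/10*0/1, 9/10 + 1/10*1/5) = [9/10, 23/25)
  'a': [9/10 + 1/10*1/5, 9/10 + 1/10*9/10) = [23/25, 99/100) <- contains code 1973/2000
  'e': [9/10 + 1/10*9/10, 9/10 + 1/10*1/1) = [99/100, 1/1)
  emit 'a', narrow to [23/25, 99/100)
Step 3: interval [23/25, 99/100), width = 99/100 - 23/25 = 7/100
  'f': [23/25 + 7/100*0/1, 23/25 + 7/100*1/5) = [23/25, 467/500)
  'a': [23/25 + 7/100*1/5, 23/25 + 7/100*9/10) = [467/500, 983/1000)
  'e': [23/25 + 7/100*9/10, 23/25 + 7/100*1/1) = [983/1000, 99/100) <- contains code 1973/2000
  emit 'e', narrow to [983/1000, 99/100)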